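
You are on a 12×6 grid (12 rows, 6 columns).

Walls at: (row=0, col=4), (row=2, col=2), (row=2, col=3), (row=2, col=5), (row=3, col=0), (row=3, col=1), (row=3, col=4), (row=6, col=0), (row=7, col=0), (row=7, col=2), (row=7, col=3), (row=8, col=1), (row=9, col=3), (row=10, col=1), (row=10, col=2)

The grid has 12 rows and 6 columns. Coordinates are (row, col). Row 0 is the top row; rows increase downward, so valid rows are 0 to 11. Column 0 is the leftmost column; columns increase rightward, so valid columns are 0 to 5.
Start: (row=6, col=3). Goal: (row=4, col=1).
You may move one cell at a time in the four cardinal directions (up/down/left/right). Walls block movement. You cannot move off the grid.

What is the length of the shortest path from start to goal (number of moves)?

BFS from (row=6, col=3) until reaching (row=4, col=1):
  Distance 0: (row=6, col=3)
  Distance 1: (row=5, col=3), (row=6, col=2), (row=6, col=4)
  Distance 2: (row=4, col=3), (row=5, col=2), (row=5, col=4), (row=6, col=1), (row=6, col=5), (row=7, col=4)
  Distance 3: (row=3, col=3), (row=4, col=2), (row=4, col=4), (row=5, col=1), (row=5, col=5), (row=7, col=1), (row=7, col=5), (row=8, col=4)
  Distance 4: (row=3, col=2), (row=4, col=1), (row=4, col=5), (row=5, col=0), (row=8, col=3), (row=8, col=5), (row=9, col=4)  <- goal reached here
One shortest path (4 moves): (row=6, col=3) -> (row=6, col=2) -> (row=6, col=1) -> (row=5, col=1) -> (row=4, col=1)

Answer: Shortest path length: 4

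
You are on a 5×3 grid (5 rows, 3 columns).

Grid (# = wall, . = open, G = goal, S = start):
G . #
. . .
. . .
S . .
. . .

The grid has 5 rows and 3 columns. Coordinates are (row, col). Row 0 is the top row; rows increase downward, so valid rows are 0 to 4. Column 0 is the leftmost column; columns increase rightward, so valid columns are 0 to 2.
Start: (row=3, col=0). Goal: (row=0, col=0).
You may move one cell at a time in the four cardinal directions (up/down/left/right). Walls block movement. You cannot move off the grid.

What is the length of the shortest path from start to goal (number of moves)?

Answer: Shortest path length: 3

Derivation:
BFS from (row=3, col=0) until reaching (row=0, col=0):
  Distance 0: (row=3, col=0)
  Distance 1: (row=2, col=0), (row=3, col=1), (row=4, col=0)
  Distance 2: (row=1, col=0), (row=2, col=1), (row=3, col=2), (row=4, col=1)
  Distance 3: (row=0, col=0), (row=1, col=1), (row=2, col=2), (row=4, col=2)  <- goal reached here
One shortest path (3 moves): (row=3, col=0) -> (row=2, col=0) -> (row=1, col=0) -> (row=0, col=0)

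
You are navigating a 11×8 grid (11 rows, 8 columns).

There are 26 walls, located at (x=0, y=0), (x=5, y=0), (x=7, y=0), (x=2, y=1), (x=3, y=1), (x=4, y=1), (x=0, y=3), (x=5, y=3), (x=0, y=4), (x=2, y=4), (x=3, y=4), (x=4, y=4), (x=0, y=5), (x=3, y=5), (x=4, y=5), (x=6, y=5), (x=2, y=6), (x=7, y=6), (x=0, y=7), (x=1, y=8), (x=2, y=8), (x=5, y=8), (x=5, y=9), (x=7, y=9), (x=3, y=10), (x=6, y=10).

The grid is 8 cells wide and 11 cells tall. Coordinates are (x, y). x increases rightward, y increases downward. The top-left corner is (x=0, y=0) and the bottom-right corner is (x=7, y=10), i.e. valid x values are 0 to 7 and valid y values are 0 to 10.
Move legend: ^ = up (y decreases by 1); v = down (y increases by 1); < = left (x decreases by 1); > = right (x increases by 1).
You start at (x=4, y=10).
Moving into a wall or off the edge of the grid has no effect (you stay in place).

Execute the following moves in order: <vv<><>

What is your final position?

Answer: Final position: (x=5, y=10)

Derivation:
Start: (x=4, y=10)
  < (left): blocked, stay at (x=4, y=10)
  v (down): blocked, stay at (x=4, y=10)
  v (down): blocked, stay at (x=4, y=10)
  < (left): blocked, stay at (x=4, y=10)
  > (right): (x=4, y=10) -> (x=5, y=10)
  < (left): (x=5, y=10) -> (x=4, y=10)
  > (right): (x=4, y=10) -> (x=5, y=10)
Final: (x=5, y=10)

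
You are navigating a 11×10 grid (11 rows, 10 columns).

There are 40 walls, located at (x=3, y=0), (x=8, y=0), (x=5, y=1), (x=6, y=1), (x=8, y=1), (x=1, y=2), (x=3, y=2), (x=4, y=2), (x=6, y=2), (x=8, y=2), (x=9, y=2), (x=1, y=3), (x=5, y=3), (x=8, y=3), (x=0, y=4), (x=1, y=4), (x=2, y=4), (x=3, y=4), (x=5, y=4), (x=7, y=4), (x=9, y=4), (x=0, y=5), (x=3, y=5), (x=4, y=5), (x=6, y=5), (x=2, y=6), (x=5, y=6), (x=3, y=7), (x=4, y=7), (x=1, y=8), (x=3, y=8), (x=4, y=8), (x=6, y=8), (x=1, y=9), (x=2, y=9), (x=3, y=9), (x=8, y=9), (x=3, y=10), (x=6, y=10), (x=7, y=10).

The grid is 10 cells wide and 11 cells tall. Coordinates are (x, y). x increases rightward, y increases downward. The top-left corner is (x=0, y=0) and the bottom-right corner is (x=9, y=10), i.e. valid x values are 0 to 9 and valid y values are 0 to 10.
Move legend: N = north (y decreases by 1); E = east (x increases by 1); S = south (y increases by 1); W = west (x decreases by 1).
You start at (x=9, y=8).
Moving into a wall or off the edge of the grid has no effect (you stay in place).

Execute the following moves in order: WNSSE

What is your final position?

Start: (x=9, y=8)
  W (west): (x=9, y=8) -> (x=8, y=8)
  N (north): (x=8, y=8) -> (x=8, y=7)
  S (south): (x=8, y=7) -> (x=8, y=8)
  S (south): blocked, stay at (x=8, y=8)
  E (east): (x=8, y=8) -> (x=9, y=8)
Final: (x=9, y=8)

Answer: Final position: (x=9, y=8)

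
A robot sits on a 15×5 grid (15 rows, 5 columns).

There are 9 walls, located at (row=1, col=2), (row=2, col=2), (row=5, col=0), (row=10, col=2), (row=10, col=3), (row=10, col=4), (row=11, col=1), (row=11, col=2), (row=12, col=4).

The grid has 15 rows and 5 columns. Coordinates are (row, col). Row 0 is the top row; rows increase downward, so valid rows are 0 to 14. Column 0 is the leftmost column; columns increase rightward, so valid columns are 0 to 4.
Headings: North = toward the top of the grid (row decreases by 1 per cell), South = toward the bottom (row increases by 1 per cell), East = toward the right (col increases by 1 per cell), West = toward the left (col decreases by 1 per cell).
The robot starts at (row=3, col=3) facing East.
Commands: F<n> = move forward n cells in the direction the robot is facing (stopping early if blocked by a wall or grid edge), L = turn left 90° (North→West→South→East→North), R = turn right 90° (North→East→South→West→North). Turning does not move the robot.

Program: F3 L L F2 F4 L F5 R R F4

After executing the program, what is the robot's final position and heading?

Answer: Final position: (row=0, col=0), facing North

Derivation:
Start: (row=3, col=3), facing East
  F3: move forward 1/3 (blocked), now at (row=3, col=4)
  L: turn left, now facing North
  L: turn left, now facing West
  F2: move forward 2, now at (row=3, col=2)
  F4: move forward 2/4 (blocked), now at (row=3, col=0)
  L: turn left, now facing South
  F5: move forward 1/5 (blocked), now at (row=4, col=0)
  R: turn right, now facing West
  R: turn right, now facing North
  F4: move forward 4, now at (row=0, col=0)
Final: (row=0, col=0), facing North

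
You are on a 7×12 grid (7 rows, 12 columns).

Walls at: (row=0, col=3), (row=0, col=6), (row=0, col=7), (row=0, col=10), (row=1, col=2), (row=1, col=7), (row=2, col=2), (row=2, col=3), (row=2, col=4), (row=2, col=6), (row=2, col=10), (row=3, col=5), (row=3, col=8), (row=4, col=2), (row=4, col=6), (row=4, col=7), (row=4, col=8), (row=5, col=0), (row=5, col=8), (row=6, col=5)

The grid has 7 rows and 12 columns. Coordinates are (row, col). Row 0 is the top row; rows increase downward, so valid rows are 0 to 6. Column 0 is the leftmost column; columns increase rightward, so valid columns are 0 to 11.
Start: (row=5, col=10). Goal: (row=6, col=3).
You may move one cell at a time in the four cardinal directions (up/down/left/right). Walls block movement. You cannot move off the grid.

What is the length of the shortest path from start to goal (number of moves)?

BFS from (row=5, col=10) until reaching (row=6, col=3):
  Distance 0: (row=5, col=10)
  Distance 1: (row=4, col=10), (row=5, col=9), (row=5, col=11), (row=6, col=10)
  Distance 2: (row=3, col=10), (row=4, col=9), (row=4, col=11), (row=6, col=9), (row=6, col=11)
  Distance 3: (row=3, col=9), (row=3, col=11), (row=6, col=8)
  Distance 4: (row=2, col=9), (row=2, col=11), (row=6, col=7)
  Distance 5: (row=1, col=9), (row=1, col=11), (row=2, col=8), (row=5, col=7), (row=6, col=6)
  Distance 6: (row=0, col=9), (row=0, col=11), (row=1, col=8), (row=1, col=10), (row=2, col=7), (row=5, col=6)
  Distance 7: (row=0, col=8), (row=3, col=7), (row=5, col=5)
  Distance 8: (row=3, col=6), (row=4, col=5), (row=5, col=4)
  Distance 9: (row=4, col=4), (row=5, col=3), (row=6, col=4)
  Distance 10: (row=3, col=4), (row=4, col=3), (row=5, col=2), (row=6, col=3)  <- goal reached here
One shortest path (10 moves): (row=5, col=10) -> (row=5, col=9) -> (row=6, col=9) -> (row=6, col=8) -> (row=6, col=7) -> (row=6, col=6) -> (row=5, col=6) -> (row=5, col=5) -> (row=5, col=4) -> (row=5, col=3) -> (row=6, col=3)

Answer: Shortest path length: 10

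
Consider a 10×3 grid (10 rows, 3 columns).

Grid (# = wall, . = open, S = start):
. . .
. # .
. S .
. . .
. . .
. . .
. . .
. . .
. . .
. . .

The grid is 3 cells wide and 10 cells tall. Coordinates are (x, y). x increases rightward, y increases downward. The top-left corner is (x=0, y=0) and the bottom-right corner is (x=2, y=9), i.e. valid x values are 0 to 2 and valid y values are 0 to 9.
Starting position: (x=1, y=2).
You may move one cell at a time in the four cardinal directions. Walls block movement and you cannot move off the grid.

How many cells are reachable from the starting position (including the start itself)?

BFS flood-fill from (x=1, y=2):
  Distance 0: (x=1, y=2)
  Distance 1: (x=0, y=2), (x=2, y=2), (x=1, y=3)
  Distance 2: (x=0, y=1), (x=2, y=1), (x=0, y=3), (x=2, y=3), (x=1, y=4)
  Distance 3: (x=0, y=0), (x=2, y=0), (x=0, y=4), (x=2, y=4), (x=1, y=5)
  Distance 4: (x=1, y=0), (x=0, y=5), (x=2, y=5), (x=1, y=6)
  Distance 5: (x=0, y=6), (x=2, y=6), (x=1, y=7)
  Distance 6: (x=0, y=7), (x=2, y=7), (x=1, y=8)
  Distance 7: (x=0, y=8), (x=2, y=8), (x=1, y=9)
  Distance 8: (x=0, y=9), (x=2, y=9)
Total reachable: 29 (grid has 29 open cells total)

Answer: Reachable cells: 29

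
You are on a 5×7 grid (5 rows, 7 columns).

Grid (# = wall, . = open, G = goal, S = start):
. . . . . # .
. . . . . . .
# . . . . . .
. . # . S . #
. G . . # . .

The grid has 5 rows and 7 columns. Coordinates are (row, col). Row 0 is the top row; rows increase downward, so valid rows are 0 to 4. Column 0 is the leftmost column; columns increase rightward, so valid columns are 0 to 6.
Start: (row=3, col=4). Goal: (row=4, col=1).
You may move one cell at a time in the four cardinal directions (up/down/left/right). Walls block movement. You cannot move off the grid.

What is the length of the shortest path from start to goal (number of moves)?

Answer: Shortest path length: 4

Derivation:
BFS from (row=3, col=4) until reaching (row=4, col=1):
  Distance 0: (row=3, col=4)
  Distance 1: (row=2, col=4), (row=3, col=3), (row=3, col=5)
  Distance 2: (row=1, col=4), (row=2, col=3), (row=2, col=5), (row=4, col=3), (row=4, col=5)
  Distance 3: (row=0, col=4), (row=1, col=3), (row=1, col=5), (row=2, col=2), (row=2, col=6), (row=4, col=2), (row=4, col=6)
  Distance 4: (row=0, col=3), (row=1, col=2), (row=1, col=6), (row=2, col=1), (row=4, col=1)  <- goal reached here
One shortest path (4 moves): (row=3, col=4) -> (row=3, col=3) -> (row=4, col=3) -> (row=4, col=2) -> (row=4, col=1)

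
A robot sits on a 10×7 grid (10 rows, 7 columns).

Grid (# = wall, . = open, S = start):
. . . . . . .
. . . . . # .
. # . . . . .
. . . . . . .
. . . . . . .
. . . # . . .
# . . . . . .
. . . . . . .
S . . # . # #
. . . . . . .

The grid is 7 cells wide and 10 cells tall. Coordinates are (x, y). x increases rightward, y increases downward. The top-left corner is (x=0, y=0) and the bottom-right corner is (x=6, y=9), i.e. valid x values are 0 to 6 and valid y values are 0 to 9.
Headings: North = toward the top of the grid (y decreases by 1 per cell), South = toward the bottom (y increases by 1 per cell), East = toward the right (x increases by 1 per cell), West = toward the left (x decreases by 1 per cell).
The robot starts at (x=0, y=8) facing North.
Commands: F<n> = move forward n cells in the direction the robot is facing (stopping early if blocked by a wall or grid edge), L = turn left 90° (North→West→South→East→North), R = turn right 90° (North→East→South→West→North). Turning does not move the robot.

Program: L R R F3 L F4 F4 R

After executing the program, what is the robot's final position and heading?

Start: (x=0, y=8), facing North
  L: turn left, now facing West
  R: turn right, now facing North
  R: turn right, now facing East
  F3: move forward 2/3 (blocked), now at (x=2, y=8)
  L: turn left, now facing North
  F4: move forward 4, now at (x=2, y=4)
  F4: move forward 4, now at (x=2, y=0)
  R: turn right, now facing East
Final: (x=2, y=0), facing East

Answer: Final position: (x=2, y=0), facing East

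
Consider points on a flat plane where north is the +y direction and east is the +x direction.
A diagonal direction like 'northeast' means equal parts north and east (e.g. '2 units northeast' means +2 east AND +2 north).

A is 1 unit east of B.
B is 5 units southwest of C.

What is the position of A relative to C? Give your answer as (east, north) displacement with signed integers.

Answer: A is at (east=-4, north=-5) relative to C.

Derivation:
Place C at the origin (east=0, north=0).
  B is 5 units southwest of C: delta (east=-5, north=-5); B at (east=-5, north=-5).
  A is 1 unit east of B: delta (east=+1, north=+0); A at (east=-4, north=-5).
Therefore A relative to C: (east=-4, north=-5).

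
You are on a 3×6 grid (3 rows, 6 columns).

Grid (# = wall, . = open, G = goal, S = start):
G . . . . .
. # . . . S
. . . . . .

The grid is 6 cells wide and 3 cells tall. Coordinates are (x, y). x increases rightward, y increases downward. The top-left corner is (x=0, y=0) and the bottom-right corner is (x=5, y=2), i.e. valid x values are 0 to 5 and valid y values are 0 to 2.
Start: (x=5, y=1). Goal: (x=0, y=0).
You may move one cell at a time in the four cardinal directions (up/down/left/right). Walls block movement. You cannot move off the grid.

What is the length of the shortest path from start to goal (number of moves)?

BFS from (x=5, y=1) until reaching (x=0, y=0):
  Distance 0: (x=5, y=1)
  Distance 1: (x=5, y=0), (x=4, y=1), (x=5, y=2)
  Distance 2: (x=4, y=0), (x=3, y=1), (x=4, y=2)
  Distance 3: (x=3, y=0), (x=2, y=1), (x=3, y=2)
  Distance 4: (x=2, y=0), (x=2, y=2)
  Distance 5: (x=1, y=0), (x=1, y=2)
  Distance 6: (x=0, y=0), (x=0, y=2)  <- goal reached here
One shortest path (6 moves): (x=5, y=1) -> (x=4, y=1) -> (x=3, y=1) -> (x=2, y=1) -> (x=2, y=0) -> (x=1, y=0) -> (x=0, y=0)

Answer: Shortest path length: 6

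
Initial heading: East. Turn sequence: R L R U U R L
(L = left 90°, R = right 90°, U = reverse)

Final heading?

Start: East
  R (right (90° clockwise)) -> South
  L (left (90° counter-clockwise)) -> East
  R (right (90° clockwise)) -> South
  U (U-turn (180°)) -> North
  U (U-turn (180°)) -> South
  R (right (90° clockwise)) -> West
  L (left (90° counter-clockwise)) -> South
Final: South

Answer: Final heading: South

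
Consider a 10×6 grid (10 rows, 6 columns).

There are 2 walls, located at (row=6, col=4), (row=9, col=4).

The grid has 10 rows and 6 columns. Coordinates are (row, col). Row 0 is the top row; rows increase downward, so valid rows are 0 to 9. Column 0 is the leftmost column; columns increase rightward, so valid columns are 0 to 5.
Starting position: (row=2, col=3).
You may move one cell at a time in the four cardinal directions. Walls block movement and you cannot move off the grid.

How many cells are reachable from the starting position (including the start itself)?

Answer: Reachable cells: 58

Derivation:
BFS flood-fill from (row=2, col=3):
  Distance 0: (row=2, col=3)
  Distance 1: (row=1, col=3), (row=2, col=2), (row=2, col=4), (row=3, col=3)
  Distance 2: (row=0, col=3), (row=1, col=2), (row=1, col=4), (row=2, col=1), (row=2, col=5), (row=3, col=2), (row=3, col=4), (row=4, col=3)
  Distance 3: (row=0, col=2), (row=0, col=4), (row=1, col=1), (row=1, col=5), (row=2, col=0), (row=3, col=1), (row=3, col=5), (row=4, col=2), (row=4, col=4), (row=5, col=3)
  Distance 4: (row=0, col=1), (row=0, col=5), (row=1, col=0), (row=3, col=0), (row=4, col=1), (row=4, col=5), (row=5, col=2), (row=5, col=4), (row=6, col=3)
  Distance 5: (row=0, col=0), (row=4, col=0), (row=5, col=1), (row=5, col=5), (row=6, col=2), (row=7, col=3)
  Distance 6: (row=5, col=0), (row=6, col=1), (row=6, col=5), (row=7, col=2), (row=7, col=4), (row=8, col=3)
  Distance 7: (row=6, col=0), (row=7, col=1), (row=7, col=5), (row=8, col=2), (row=8, col=4), (row=9, col=3)
  Distance 8: (row=7, col=0), (row=8, col=1), (row=8, col=5), (row=9, col=2)
  Distance 9: (row=8, col=0), (row=9, col=1), (row=9, col=5)
  Distance 10: (row=9, col=0)
Total reachable: 58 (grid has 58 open cells total)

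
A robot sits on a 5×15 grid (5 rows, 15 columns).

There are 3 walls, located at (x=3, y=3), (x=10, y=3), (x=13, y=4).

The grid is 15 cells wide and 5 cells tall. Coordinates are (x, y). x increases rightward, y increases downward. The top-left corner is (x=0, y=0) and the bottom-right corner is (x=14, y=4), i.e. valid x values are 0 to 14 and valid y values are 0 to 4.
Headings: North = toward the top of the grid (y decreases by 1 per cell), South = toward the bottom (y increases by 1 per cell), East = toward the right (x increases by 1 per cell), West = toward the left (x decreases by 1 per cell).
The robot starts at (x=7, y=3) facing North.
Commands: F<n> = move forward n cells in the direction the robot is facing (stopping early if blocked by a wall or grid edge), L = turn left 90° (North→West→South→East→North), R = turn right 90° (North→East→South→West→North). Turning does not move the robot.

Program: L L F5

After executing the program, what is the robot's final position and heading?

Start: (x=7, y=3), facing North
  L: turn left, now facing West
  L: turn left, now facing South
  F5: move forward 1/5 (blocked), now at (x=7, y=4)
Final: (x=7, y=4), facing South

Answer: Final position: (x=7, y=4), facing South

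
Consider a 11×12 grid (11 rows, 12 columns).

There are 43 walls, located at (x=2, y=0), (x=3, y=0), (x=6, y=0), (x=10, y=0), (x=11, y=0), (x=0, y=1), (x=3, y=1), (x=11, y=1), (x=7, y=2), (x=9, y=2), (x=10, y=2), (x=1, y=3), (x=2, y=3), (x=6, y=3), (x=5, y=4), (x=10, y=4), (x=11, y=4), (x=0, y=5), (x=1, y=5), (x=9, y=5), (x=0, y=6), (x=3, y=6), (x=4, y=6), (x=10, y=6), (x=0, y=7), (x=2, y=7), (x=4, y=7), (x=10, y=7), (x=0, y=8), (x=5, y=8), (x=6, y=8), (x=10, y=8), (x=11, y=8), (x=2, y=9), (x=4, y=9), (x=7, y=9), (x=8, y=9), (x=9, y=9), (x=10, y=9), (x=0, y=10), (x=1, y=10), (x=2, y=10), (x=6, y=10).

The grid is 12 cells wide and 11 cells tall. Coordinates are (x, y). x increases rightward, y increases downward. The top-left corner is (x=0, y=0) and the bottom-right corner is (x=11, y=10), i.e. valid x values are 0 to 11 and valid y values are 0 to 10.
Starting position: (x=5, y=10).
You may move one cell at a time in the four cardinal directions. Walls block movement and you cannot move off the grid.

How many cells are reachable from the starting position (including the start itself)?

Answer: Reachable cells: 79

Derivation:
BFS flood-fill from (x=5, y=10):
  Distance 0: (x=5, y=10)
  Distance 1: (x=5, y=9), (x=4, y=10)
  Distance 2: (x=6, y=9), (x=3, y=10)
  Distance 3: (x=3, y=9)
  Distance 4: (x=3, y=8)
  Distance 5: (x=3, y=7), (x=2, y=8), (x=4, y=8)
  Distance 6: (x=1, y=8)
  Distance 7: (x=1, y=7), (x=1, y=9)
  Distance 8: (x=1, y=6), (x=0, y=9)
  Distance 9: (x=2, y=6)
  Distance 10: (x=2, y=5)
  Distance 11: (x=2, y=4), (x=3, y=5)
  Distance 12: (x=1, y=4), (x=3, y=4), (x=4, y=5)
  Distance 13: (x=3, y=3), (x=0, y=4), (x=4, y=4), (x=5, y=5)
  Distance 14: (x=3, y=2), (x=0, y=3), (x=4, y=3), (x=6, y=5), (x=5, y=6)
  Distance 15: (x=0, y=2), (x=2, y=2), (x=4, y=2), (x=5, y=3), (x=6, y=4), (x=7, y=5), (x=6, y=6), (x=5, y=7)
  Distance 16: (x=2, y=1), (x=4, y=1), (x=1, y=2), (x=5, y=2), (x=7, y=4), (x=8, y=5), (x=7, y=6), (x=6, y=7)
  Distance 17: (x=4, y=0), (x=1, y=1), (x=5, y=1), (x=6, y=2), (x=7, y=3), (x=8, y=4), (x=8, y=6), (x=7, y=7)
  Distance 18: (x=1, y=0), (x=5, y=0), (x=6, y=1), (x=8, y=3), (x=9, y=4), (x=9, y=6), (x=8, y=7), (x=7, y=8)
  Distance 19: (x=0, y=0), (x=7, y=1), (x=8, y=2), (x=9, y=3), (x=9, y=7), (x=8, y=8)
  Distance 20: (x=7, y=0), (x=8, y=1), (x=10, y=3), (x=9, y=8)
  Distance 21: (x=8, y=0), (x=9, y=1), (x=11, y=3)
  Distance 22: (x=9, y=0), (x=10, y=1), (x=11, y=2)
Total reachable: 79 (grid has 89 open cells total)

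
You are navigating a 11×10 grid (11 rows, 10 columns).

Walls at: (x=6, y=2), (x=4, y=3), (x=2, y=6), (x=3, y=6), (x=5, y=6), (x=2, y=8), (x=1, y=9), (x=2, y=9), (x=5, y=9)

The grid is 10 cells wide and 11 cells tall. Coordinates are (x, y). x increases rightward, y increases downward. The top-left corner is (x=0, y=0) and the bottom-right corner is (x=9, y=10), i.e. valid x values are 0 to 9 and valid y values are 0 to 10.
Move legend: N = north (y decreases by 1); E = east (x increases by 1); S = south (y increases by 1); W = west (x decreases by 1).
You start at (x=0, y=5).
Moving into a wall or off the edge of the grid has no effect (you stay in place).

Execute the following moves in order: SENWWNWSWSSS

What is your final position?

Start: (x=0, y=5)
  S (south): (x=0, y=5) -> (x=0, y=6)
  E (east): (x=0, y=6) -> (x=1, y=6)
  N (north): (x=1, y=6) -> (x=1, y=5)
  W (west): (x=1, y=5) -> (x=0, y=5)
  W (west): blocked, stay at (x=0, y=5)
  N (north): (x=0, y=5) -> (x=0, y=4)
  W (west): blocked, stay at (x=0, y=4)
  S (south): (x=0, y=4) -> (x=0, y=5)
  W (west): blocked, stay at (x=0, y=5)
  S (south): (x=0, y=5) -> (x=0, y=6)
  S (south): (x=0, y=6) -> (x=0, y=7)
  S (south): (x=0, y=7) -> (x=0, y=8)
Final: (x=0, y=8)

Answer: Final position: (x=0, y=8)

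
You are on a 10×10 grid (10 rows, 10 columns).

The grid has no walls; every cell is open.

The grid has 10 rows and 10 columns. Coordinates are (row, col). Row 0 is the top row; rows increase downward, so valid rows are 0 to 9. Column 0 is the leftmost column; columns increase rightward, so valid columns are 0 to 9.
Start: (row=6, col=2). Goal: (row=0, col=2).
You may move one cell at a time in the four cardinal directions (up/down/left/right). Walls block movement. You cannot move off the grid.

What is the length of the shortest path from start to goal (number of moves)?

Answer: Shortest path length: 6

Derivation:
BFS from (row=6, col=2) until reaching (row=0, col=2):
  Distance 0: (row=6, col=2)
  Distance 1: (row=5, col=2), (row=6, col=1), (row=6, col=3), (row=7, col=2)
  Distance 2: (row=4, col=2), (row=5, col=1), (row=5, col=3), (row=6, col=0), (row=6, col=4), (row=7, col=1), (row=7, col=3), (row=8, col=2)
  Distance 3: (row=3, col=2), (row=4, col=1), (row=4, col=3), (row=5, col=0), (row=5, col=4), (row=6, col=5), (row=7, col=0), (row=7, col=4), (row=8, col=1), (row=8, col=3), (row=9, col=2)
  Distance 4: (row=2, col=2), (row=3, col=1), (row=3, col=3), (row=4, col=0), (row=4, col=4), (row=5, col=5), (row=6, col=6), (row=7, col=5), (row=8, col=0), (row=8, col=4), (row=9, col=1), (row=9, col=3)
  Distance 5: (row=1, col=2), (row=2, col=1), (row=2, col=3), (row=3, col=0), (row=3, col=4), (row=4, col=5), (row=5, col=6), (row=6, col=7), (row=7, col=6), (row=8, col=5), (row=9, col=0), (row=9, col=4)
  Distance 6: (row=0, col=2), (row=1, col=1), (row=1, col=3), (row=2, col=0), (row=2, col=4), (row=3, col=5), (row=4, col=6), (row=5, col=7), (row=6, col=8), (row=7, col=7), (row=8, col=6), (row=9, col=5)  <- goal reached here
One shortest path (6 moves): (row=6, col=2) -> (row=5, col=2) -> (row=4, col=2) -> (row=3, col=2) -> (row=2, col=2) -> (row=1, col=2) -> (row=0, col=2)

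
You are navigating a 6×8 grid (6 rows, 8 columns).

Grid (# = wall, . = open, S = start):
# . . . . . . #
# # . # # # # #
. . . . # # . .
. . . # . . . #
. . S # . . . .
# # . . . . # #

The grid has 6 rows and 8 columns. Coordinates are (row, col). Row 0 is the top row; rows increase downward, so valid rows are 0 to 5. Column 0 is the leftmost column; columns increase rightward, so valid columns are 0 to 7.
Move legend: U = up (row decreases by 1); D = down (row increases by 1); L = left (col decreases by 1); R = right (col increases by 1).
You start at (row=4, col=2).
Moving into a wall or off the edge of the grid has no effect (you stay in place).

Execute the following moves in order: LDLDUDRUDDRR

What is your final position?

Start: (row=4, col=2)
  L (left): (row=4, col=2) -> (row=4, col=1)
  D (down): blocked, stay at (row=4, col=1)
  L (left): (row=4, col=1) -> (row=4, col=0)
  D (down): blocked, stay at (row=4, col=0)
  U (up): (row=4, col=0) -> (row=3, col=0)
  D (down): (row=3, col=0) -> (row=4, col=0)
  R (right): (row=4, col=0) -> (row=4, col=1)
  U (up): (row=4, col=1) -> (row=3, col=1)
  D (down): (row=3, col=1) -> (row=4, col=1)
  D (down): blocked, stay at (row=4, col=1)
  R (right): (row=4, col=1) -> (row=4, col=2)
  R (right): blocked, stay at (row=4, col=2)
Final: (row=4, col=2)

Answer: Final position: (row=4, col=2)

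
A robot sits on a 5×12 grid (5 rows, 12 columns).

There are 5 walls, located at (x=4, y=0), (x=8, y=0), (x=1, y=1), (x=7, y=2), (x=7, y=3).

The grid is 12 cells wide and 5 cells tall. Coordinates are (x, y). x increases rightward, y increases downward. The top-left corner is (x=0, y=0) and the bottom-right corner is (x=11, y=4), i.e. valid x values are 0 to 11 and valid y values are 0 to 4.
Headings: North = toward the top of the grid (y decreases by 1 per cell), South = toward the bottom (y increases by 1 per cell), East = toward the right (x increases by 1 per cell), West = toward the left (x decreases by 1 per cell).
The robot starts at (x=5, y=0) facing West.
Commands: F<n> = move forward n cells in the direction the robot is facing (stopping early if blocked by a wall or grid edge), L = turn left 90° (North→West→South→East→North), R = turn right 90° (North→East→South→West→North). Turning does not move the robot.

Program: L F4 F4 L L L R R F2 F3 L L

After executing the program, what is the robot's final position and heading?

Start: (x=5, y=0), facing West
  L: turn left, now facing South
  F4: move forward 4, now at (x=5, y=4)
  F4: move forward 0/4 (blocked), now at (x=5, y=4)
  L: turn left, now facing East
  L: turn left, now facing North
  L: turn left, now facing West
  R: turn right, now facing North
  R: turn right, now facing East
  F2: move forward 2, now at (x=7, y=4)
  F3: move forward 3, now at (x=10, y=4)
  L: turn left, now facing North
  L: turn left, now facing West
Final: (x=10, y=4), facing West

Answer: Final position: (x=10, y=4), facing West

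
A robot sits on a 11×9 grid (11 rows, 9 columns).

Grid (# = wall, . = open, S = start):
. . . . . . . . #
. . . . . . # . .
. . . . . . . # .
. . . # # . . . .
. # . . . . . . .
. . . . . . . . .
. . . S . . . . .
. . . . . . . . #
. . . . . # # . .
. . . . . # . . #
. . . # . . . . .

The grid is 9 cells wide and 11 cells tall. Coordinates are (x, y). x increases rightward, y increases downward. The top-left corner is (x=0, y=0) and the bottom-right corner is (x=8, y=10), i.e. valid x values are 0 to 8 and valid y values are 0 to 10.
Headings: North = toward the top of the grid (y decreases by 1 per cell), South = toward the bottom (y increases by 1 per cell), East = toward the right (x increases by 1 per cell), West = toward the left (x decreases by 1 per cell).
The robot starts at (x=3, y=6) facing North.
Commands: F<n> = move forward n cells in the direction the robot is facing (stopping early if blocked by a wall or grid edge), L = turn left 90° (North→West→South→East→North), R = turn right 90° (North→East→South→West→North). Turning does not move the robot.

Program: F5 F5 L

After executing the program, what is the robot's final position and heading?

Answer: Final position: (x=3, y=4), facing West

Derivation:
Start: (x=3, y=6), facing North
  F5: move forward 2/5 (blocked), now at (x=3, y=4)
  F5: move forward 0/5 (blocked), now at (x=3, y=4)
  L: turn left, now facing West
Final: (x=3, y=4), facing West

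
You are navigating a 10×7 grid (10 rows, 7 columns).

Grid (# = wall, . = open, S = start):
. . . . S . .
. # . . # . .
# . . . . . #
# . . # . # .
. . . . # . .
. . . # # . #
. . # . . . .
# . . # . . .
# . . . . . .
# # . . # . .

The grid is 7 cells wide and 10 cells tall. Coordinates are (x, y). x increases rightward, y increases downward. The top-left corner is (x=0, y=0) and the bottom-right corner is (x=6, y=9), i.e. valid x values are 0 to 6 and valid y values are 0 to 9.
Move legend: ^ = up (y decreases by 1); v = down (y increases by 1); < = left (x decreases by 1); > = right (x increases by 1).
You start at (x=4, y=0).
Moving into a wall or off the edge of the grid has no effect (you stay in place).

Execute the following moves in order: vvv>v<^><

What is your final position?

Start: (x=4, y=0)
  [×3]v (down): blocked, stay at (x=4, y=0)
  > (right): (x=4, y=0) -> (x=5, y=0)
  v (down): (x=5, y=0) -> (x=5, y=1)
  < (left): blocked, stay at (x=5, y=1)
  ^ (up): (x=5, y=1) -> (x=5, y=0)
  > (right): (x=5, y=0) -> (x=6, y=0)
  < (left): (x=6, y=0) -> (x=5, y=0)
Final: (x=5, y=0)

Answer: Final position: (x=5, y=0)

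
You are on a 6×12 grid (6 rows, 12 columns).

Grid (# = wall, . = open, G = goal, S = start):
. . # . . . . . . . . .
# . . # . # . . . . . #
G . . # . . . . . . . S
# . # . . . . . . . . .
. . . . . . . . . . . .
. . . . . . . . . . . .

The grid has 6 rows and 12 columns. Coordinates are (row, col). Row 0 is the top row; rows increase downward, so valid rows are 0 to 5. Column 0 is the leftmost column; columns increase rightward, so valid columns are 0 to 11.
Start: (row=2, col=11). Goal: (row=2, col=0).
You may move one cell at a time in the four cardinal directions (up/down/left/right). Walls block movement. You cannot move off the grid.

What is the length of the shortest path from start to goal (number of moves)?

Answer: Shortest path length: 15

Derivation:
BFS from (row=2, col=11) until reaching (row=2, col=0):
  Distance 0: (row=2, col=11)
  Distance 1: (row=2, col=10), (row=3, col=11)
  Distance 2: (row=1, col=10), (row=2, col=9), (row=3, col=10), (row=4, col=11)
  Distance 3: (row=0, col=10), (row=1, col=9), (row=2, col=8), (row=3, col=9), (row=4, col=10), (row=5, col=11)
  Distance 4: (row=0, col=9), (row=0, col=11), (row=1, col=8), (row=2, col=7), (row=3, col=8), (row=4, col=9), (row=5, col=10)
  Distance 5: (row=0, col=8), (row=1, col=7), (row=2, col=6), (row=3, col=7), (row=4, col=8), (row=5, col=9)
  Distance 6: (row=0, col=7), (row=1, col=6), (row=2, col=5), (row=3, col=6), (row=4, col=7), (row=5, col=8)
  Distance 7: (row=0, col=6), (row=2, col=4), (row=3, col=5), (row=4, col=6), (row=5, col=7)
  Distance 8: (row=0, col=5), (row=1, col=4), (row=3, col=4), (row=4, col=5), (row=5, col=6)
  Distance 9: (row=0, col=4), (row=3, col=3), (row=4, col=4), (row=5, col=5)
  Distance 10: (row=0, col=3), (row=4, col=3), (row=5, col=4)
  Distance 11: (row=4, col=2), (row=5, col=3)
  Distance 12: (row=4, col=1), (row=5, col=2)
  Distance 13: (row=3, col=1), (row=4, col=0), (row=5, col=1)
  Distance 14: (row=2, col=1), (row=5, col=0)
  Distance 15: (row=1, col=1), (row=2, col=0), (row=2, col=2)  <- goal reached here
One shortest path (15 moves): (row=2, col=11) -> (row=2, col=10) -> (row=2, col=9) -> (row=2, col=8) -> (row=2, col=7) -> (row=2, col=6) -> (row=2, col=5) -> (row=2, col=4) -> (row=3, col=4) -> (row=3, col=3) -> (row=4, col=3) -> (row=4, col=2) -> (row=4, col=1) -> (row=3, col=1) -> (row=2, col=1) -> (row=2, col=0)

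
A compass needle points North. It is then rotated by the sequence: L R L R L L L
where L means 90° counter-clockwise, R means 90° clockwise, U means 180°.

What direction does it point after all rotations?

Answer: Final heading: East

Derivation:
Start: North
  L (left (90° counter-clockwise)) -> West
  R (right (90° clockwise)) -> North
  L (left (90° counter-clockwise)) -> West
  R (right (90° clockwise)) -> North
  L (left (90° counter-clockwise)) -> West
  L (left (90° counter-clockwise)) -> South
  L (left (90° counter-clockwise)) -> East
Final: East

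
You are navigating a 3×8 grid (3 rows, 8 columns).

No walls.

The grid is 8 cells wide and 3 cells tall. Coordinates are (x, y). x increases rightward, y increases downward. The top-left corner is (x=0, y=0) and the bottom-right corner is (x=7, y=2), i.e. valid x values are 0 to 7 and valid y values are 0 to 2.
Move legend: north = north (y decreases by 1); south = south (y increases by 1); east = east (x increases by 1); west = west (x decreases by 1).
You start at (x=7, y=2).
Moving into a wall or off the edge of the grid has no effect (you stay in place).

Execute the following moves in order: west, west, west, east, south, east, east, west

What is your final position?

Answer: Final position: (x=6, y=2)

Derivation:
Start: (x=7, y=2)
  west (west): (x=7, y=2) -> (x=6, y=2)
  west (west): (x=6, y=2) -> (x=5, y=2)
  west (west): (x=5, y=2) -> (x=4, y=2)
  east (east): (x=4, y=2) -> (x=5, y=2)
  south (south): blocked, stay at (x=5, y=2)
  east (east): (x=5, y=2) -> (x=6, y=2)
  east (east): (x=6, y=2) -> (x=7, y=2)
  west (west): (x=7, y=2) -> (x=6, y=2)
Final: (x=6, y=2)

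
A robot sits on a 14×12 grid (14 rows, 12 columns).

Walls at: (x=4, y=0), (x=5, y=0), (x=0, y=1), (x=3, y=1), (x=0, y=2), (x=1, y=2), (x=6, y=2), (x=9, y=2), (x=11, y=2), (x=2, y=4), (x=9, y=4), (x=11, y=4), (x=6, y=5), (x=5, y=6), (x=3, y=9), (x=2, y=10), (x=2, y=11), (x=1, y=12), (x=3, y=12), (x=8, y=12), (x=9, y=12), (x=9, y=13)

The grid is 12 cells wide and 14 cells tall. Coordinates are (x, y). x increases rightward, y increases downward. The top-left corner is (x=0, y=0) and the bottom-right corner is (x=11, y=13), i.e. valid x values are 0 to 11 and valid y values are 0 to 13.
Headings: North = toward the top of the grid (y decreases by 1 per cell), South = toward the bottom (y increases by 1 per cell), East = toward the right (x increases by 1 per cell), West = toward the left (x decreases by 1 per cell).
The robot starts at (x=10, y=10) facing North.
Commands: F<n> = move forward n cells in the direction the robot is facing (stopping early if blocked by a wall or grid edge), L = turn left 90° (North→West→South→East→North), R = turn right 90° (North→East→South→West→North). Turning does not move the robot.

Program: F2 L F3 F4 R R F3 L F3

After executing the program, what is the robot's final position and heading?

Answer: Final position: (x=6, y=6), facing North

Derivation:
Start: (x=10, y=10), facing North
  F2: move forward 2, now at (x=10, y=8)
  L: turn left, now facing West
  F3: move forward 3, now at (x=7, y=8)
  F4: move forward 4, now at (x=3, y=8)
  R: turn right, now facing North
  R: turn right, now facing East
  F3: move forward 3, now at (x=6, y=8)
  L: turn left, now facing North
  F3: move forward 2/3 (blocked), now at (x=6, y=6)
Final: (x=6, y=6), facing North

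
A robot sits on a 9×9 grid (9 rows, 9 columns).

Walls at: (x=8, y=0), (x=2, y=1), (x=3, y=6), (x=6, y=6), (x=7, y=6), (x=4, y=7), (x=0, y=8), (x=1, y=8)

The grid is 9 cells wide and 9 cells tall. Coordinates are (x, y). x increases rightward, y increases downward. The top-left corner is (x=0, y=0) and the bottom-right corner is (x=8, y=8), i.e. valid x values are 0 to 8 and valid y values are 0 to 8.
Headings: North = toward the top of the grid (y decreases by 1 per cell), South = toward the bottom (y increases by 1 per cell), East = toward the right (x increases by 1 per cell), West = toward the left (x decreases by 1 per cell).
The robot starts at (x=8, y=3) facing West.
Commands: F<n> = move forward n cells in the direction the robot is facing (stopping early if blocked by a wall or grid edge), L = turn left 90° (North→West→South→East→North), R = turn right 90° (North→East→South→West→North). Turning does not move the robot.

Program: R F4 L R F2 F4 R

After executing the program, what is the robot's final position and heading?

Answer: Final position: (x=8, y=1), facing East

Derivation:
Start: (x=8, y=3), facing West
  R: turn right, now facing North
  F4: move forward 2/4 (blocked), now at (x=8, y=1)
  L: turn left, now facing West
  R: turn right, now facing North
  F2: move forward 0/2 (blocked), now at (x=8, y=1)
  F4: move forward 0/4 (blocked), now at (x=8, y=1)
  R: turn right, now facing East
Final: (x=8, y=1), facing East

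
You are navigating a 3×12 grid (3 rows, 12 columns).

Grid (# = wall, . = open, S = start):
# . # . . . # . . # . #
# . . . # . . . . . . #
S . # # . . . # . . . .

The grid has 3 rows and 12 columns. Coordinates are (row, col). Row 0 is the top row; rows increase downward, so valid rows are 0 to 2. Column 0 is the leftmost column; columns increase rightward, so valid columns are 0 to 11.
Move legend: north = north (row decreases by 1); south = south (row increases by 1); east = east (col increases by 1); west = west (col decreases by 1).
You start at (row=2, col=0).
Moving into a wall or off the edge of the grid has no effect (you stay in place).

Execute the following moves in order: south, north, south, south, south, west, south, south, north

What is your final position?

Answer: Final position: (row=2, col=0)

Derivation:
Start: (row=2, col=0)
  south (south): blocked, stay at (row=2, col=0)
  north (north): blocked, stay at (row=2, col=0)
  [×3]south (south): blocked, stay at (row=2, col=0)
  west (west): blocked, stay at (row=2, col=0)
  south (south): blocked, stay at (row=2, col=0)
  south (south): blocked, stay at (row=2, col=0)
  north (north): blocked, stay at (row=2, col=0)
Final: (row=2, col=0)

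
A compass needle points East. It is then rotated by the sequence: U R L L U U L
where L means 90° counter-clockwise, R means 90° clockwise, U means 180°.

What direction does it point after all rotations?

Start: East
  U (U-turn (180°)) -> West
  R (right (90° clockwise)) -> North
  L (left (90° counter-clockwise)) -> West
  L (left (90° counter-clockwise)) -> South
  U (U-turn (180°)) -> North
  U (U-turn (180°)) -> South
  L (left (90° counter-clockwise)) -> East
Final: East

Answer: Final heading: East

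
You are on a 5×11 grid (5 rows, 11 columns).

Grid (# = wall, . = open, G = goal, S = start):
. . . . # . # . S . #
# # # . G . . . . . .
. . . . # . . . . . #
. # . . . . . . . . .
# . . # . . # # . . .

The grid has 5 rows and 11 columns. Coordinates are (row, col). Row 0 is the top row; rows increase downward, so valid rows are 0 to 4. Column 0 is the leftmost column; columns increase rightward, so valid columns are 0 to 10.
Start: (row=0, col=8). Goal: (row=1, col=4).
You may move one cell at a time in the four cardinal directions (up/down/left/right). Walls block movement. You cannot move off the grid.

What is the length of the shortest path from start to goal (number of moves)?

Answer: Shortest path length: 5

Derivation:
BFS from (row=0, col=8) until reaching (row=1, col=4):
  Distance 0: (row=0, col=8)
  Distance 1: (row=0, col=7), (row=0, col=9), (row=1, col=8)
  Distance 2: (row=1, col=7), (row=1, col=9), (row=2, col=8)
  Distance 3: (row=1, col=6), (row=1, col=10), (row=2, col=7), (row=2, col=9), (row=3, col=8)
  Distance 4: (row=1, col=5), (row=2, col=6), (row=3, col=7), (row=3, col=9), (row=4, col=8)
  Distance 5: (row=0, col=5), (row=1, col=4), (row=2, col=5), (row=3, col=6), (row=3, col=10), (row=4, col=9)  <- goal reached here
One shortest path (5 moves): (row=0, col=8) -> (row=0, col=7) -> (row=1, col=7) -> (row=1, col=6) -> (row=1, col=5) -> (row=1, col=4)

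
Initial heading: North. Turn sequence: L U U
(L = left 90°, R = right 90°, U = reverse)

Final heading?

Start: North
  L (left (90° counter-clockwise)) -> West
  U (U-turn (180°)) -> East
  U (U-turn (180°)) -> West
Final: West

Answer: Final heading: West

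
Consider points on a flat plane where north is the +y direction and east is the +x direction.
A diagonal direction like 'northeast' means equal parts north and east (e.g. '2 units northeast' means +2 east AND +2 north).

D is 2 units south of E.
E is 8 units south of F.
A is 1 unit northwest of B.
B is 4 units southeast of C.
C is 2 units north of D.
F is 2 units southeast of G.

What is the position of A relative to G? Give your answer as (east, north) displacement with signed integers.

Answer: A is at (east=5, north=-13) relative to G.

Derivation:
Place G at the origin (east=0, north=0).
  F is 2 units southeast of G: delta (east=+2, north=-2); F at (east=2, north=-2).
  E is 8 units south of F: delta (east=+0, north=-8); E at (east=2, north=-10).
  D is 2 units south of E: delta (east=+0, north=-2); D at (east=2, north=-12).
  C is 2 units north of D: delta (east=+0, north=+2); C at (east=2, north=-10).
  B is 4 units southeast of C: delta (east=+4, north=-4); B at (east=6, north=-14).
  A is 1 unit northwest of B: delta (east=-1, north=+1); A at (east=5, north=-13).
Therefore A relative to G: (east=5, north=-13).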